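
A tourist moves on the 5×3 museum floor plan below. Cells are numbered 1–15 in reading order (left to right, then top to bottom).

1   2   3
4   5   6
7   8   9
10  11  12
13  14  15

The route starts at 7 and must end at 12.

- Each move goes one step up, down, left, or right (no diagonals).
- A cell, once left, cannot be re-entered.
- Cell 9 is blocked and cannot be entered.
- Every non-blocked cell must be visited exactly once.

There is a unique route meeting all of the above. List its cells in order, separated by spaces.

7 4 1 2 3 6 5 8 11 10 13 14 15 12

Need to visit all 14 open cells exactly once, starting at 7 and ending at 12.
Cell 3 has only two open neighbours (6 and 2), so the path must pass straight through it: one of those is the cell it's entered from and the other is where it exits.
Route from 7: up 2 to 1, right 2 to 3, down 1 to 6, left 1 to 5, down 2 to 11, left 1 to 10, down 1 to 13, right 2 to 15, up 1 to 12 — 13 moves in all.
Check: all 14 open cells covered.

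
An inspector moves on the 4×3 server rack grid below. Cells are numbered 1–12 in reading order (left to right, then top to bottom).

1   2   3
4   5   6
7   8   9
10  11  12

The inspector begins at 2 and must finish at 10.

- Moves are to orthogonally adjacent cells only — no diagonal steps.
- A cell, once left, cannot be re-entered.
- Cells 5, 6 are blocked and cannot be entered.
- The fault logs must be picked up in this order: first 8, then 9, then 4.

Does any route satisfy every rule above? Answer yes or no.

no

Ignoring the required order, 1 revisit-free route from 2 to 10 passes through all of 8, 9, and 4; the waypoint orders that occur are 4 → 8 → 9 (1) — never 8 → 9 → 4.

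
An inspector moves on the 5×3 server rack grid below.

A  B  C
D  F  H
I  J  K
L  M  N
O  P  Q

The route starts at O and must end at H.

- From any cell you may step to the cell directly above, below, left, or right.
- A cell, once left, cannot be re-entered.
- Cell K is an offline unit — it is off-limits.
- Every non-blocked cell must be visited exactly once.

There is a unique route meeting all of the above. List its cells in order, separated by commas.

Need to visit all 14 open cells exactly once, starting at O and ending at H.
Cell A has only two open neighbours (D and B), so the path must pass straight through it: one of those is the cell it's entered from and the other is where it exits.
Route from O: 2× right (reaching Q), up to N, 2× left (reaching L), up to I, right to J, up to F, left to D, up to A, 2× right (reaching C), down to H — 13 moves in all.
Check: all 14 open cells covered.

O, P, Q, N, M, L, I, J, F, D, A, B, C, H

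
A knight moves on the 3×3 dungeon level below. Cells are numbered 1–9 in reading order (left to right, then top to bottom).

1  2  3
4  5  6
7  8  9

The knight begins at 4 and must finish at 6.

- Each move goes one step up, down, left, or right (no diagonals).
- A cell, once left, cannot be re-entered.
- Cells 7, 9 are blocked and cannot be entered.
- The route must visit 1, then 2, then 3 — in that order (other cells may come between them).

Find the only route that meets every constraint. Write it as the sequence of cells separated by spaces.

4 1 2 3 6

The waypoints must appear in the order 1, 2, 3, with no cell reused.
Route from 4: up 1 to 1, right 2 to 3, down 1 to 6 — 4 moves in all.
Check: order respected (1 at step 1, 2 at step 2, 3 at step 3).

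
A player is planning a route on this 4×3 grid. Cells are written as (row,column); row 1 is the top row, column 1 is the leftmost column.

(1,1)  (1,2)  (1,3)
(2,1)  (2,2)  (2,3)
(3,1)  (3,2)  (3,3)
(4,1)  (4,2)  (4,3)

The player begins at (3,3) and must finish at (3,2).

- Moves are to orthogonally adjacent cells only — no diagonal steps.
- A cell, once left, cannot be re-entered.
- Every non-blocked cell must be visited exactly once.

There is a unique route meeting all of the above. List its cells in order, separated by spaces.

(3,3) (4,3) (4,2) (4,1) (3,1) (2,1) (1,1) (1,2) (1,3) (2,3) (2,2) (3,2)

Need to visit all 12 open cells exactly once, starting at (3,3) and ending at (3,2).
Route from (3,3): down 1 to (4,3), left 2 to (4,1), up 3 to (1,1), right 2 to (1,3), down 1 to (2,3), left 1 to (2,2), down 1 to (3,2) — 11 moves in all.
Check: all 12 open cells covered.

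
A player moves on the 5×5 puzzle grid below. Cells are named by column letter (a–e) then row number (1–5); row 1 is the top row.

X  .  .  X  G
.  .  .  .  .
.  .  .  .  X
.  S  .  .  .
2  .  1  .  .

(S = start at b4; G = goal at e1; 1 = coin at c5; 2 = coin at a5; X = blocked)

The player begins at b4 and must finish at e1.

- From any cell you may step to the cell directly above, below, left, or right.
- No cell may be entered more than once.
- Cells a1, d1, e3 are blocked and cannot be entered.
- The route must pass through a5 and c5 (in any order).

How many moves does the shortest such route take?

Any route passes through a5 and c5 in some order between b4 and e1. Summing Manhattan distances along each leg and taking the cheapest ordering (b4 → a5 → c5 → e1) gives a lower bound of 2 + 2 + 6 = 10 moves.
A route of 10 moves achieves this: b4 → a4 → a5 → b5 → c5 → c4 → c3 → c2 → d2 → e2 → e1.
Since 10 matches the lower bound, it is optimal.

10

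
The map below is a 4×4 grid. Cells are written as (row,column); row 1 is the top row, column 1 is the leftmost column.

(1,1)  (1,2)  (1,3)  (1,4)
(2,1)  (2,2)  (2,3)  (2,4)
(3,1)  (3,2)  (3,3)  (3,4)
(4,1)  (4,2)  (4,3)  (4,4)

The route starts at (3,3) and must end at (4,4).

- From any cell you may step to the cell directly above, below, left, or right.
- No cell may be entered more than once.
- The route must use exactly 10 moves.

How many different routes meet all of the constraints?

Need simple routes of exactly 10 moves from (3,3) to (4,4) (Manhattan distance 2, so 4 moves are spent on a detour and 4 undoing it).
Branch systematically from the start, pruning whenever the remaining move budget drops below the Manhattan distance to (4,4) or differs from it in parity. Grouping the completions by first move — via (2,3): 10; via (4,3): 6; via (3,2): 10; via (3,4): 6 — and summing: 10 + 6 + 10 + 6 = 32.
That gives 32 routes.

32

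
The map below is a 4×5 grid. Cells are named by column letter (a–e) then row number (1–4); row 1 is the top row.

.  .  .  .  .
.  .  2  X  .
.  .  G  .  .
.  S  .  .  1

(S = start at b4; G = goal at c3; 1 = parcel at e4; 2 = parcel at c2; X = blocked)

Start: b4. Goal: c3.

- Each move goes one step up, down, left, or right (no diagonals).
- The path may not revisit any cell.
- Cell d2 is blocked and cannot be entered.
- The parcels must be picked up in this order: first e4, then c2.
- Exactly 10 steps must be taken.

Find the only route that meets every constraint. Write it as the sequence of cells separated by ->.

The waypoints must appear in the order e4, c2, with no cell reused.
Route from b4: right 3 to e4, up 3 to e1, left 2 to c1, down 2 to c3 — 10 moves in all.
Check: order respected (1 at step 3, 2 at step 9); 10 moves as required.

b4 -> c4 -> d4 -> e4 -> e3 -> e2 -> e1 -> d1 -> c1 -> c2 -> c3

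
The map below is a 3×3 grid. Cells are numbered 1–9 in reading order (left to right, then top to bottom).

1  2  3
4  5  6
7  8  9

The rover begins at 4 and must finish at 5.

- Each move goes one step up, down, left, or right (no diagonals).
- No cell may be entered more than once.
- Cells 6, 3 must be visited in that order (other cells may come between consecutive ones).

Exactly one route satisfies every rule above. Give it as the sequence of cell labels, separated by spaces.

4 7 8 9 6 3 2 5

The waypoints must appear in the order 6, 3, with no cell reused.
Route from 4: down 1 to 7, right 2 to 9, up 2 to 3, left 1 to 2, down 1 to 5 — 7 moves in all.
Check: order respected (6 at step 4, 3 at step 5).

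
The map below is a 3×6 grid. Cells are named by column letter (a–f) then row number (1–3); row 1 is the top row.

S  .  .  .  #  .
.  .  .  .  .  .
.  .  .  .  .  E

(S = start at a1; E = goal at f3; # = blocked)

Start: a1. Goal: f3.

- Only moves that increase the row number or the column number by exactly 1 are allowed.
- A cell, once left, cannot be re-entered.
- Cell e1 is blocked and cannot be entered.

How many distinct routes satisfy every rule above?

18

A right/down-only route from a1 to f3 makes exactly 2 down-moves and 5 right-moves in some order.
With no other constraints that would be C(7,2) = 21 routes.
Subtract routes through each blocked cell (inclusion–exclusion for overlaps): − through e1: 3 → 18.
That gives 18 routes.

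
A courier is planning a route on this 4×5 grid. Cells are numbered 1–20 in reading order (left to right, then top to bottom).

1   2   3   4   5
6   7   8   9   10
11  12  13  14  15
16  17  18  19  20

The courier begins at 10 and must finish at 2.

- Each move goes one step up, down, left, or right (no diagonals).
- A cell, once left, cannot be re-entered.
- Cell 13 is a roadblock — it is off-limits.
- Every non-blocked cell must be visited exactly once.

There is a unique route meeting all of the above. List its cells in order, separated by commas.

Need to visit all 19 open cells exactly once, starting at 10 and ending at 2.
Cell 20 has only two open neighbours (15 and 19), so the path must pass straight through it: one of those is the cell it's entered from and the other is where it exits.
Route from 10: up 1 to 5, left 2 to 3, down 1 to 8, right 1 to 9, down 1 to 14, right 1 to 15, down 1 to 20, left 4 to 16, up 1 to 11, right 1 to 12, up 1 to 7, left 1 to 6, up 1 to 1, right 1 to 2 — 18 moves in all.
Check: all 19 open cells covered.

10, 5, 4, 3, 8, 9, 14, 15, 20, 19, 18, 17, 16, 11, 12, 7, 6, 1, 2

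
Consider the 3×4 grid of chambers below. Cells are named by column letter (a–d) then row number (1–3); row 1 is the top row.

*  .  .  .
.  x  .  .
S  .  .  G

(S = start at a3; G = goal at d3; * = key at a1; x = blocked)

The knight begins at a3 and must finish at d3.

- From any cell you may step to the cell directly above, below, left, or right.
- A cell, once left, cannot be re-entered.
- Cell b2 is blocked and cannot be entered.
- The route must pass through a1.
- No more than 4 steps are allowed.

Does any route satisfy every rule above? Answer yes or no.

Even ignoring the no-revisit rule, getting from a3 to d3 via a1 needs at least 2 + 5 = 7 moves (Manhattan distance per leg), which exceeds the 4-move limit.

no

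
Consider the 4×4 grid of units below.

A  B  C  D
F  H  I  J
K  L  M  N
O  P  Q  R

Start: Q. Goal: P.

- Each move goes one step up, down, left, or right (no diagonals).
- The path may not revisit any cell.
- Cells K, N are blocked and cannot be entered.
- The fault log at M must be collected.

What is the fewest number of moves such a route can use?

3

Any route passes through M somewhere between Q and P. Summing Manhattan distances along the two legs (Q → M → P) gives a lower bound of 1 + 2 = 3 moves.
A route of 3 moves achieves this: Q → M → L → P.
Since 3 matches the lower bound, it is optimal.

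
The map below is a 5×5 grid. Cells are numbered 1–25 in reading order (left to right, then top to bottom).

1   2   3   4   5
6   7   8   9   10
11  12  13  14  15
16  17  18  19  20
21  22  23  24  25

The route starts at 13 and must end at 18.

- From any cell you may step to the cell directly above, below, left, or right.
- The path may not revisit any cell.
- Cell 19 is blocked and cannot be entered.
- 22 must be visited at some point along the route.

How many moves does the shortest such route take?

Any route passes through 22 somewhere between 13 and 18. Summing Manhattan distances along the two legs (13 → 22 → 18) gives a lower bound of 3 + 2 = 5 moves.
A route of 5 moves achieves this: 13 → 12 → 17 → 22 → 23 → 18.
Since 5 matches the lower bound, it is optimal.

5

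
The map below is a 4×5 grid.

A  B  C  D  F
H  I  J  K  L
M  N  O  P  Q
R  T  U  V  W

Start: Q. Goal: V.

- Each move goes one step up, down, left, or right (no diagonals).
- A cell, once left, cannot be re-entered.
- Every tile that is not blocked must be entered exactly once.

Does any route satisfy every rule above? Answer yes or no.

no

Colour the cells like a checkerboard: each orthogonal step flips colour, so a Hamiltonian route alternates colours. Here there are 10 cells of one colour and 10 of the other, with start on the same colour as the goal — the counts and endpoints can't be arranged into an alternating sequence of length 20, so no Hamiltonian route exists.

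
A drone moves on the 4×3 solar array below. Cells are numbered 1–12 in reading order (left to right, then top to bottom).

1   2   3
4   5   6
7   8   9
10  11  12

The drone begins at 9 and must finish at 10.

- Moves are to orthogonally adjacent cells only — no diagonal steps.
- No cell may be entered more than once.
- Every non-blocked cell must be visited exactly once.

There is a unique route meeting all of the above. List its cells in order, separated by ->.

9 -> 12 -> 11 -> 8 -> 5 -> 6 -> 3 -> 2 -> 1 -> 4 -> 7 -> 10

Need to visit all 12 open cells exactly once, starting at 9 and ending at 10.
Route from 9: down to 12, left to 11, 2× up (reaching 5), right to 6, up to 3, 2× left (reaching 1), 3× down (reaching 10) — 11 moves in all.
Check: all 12 open cells covered.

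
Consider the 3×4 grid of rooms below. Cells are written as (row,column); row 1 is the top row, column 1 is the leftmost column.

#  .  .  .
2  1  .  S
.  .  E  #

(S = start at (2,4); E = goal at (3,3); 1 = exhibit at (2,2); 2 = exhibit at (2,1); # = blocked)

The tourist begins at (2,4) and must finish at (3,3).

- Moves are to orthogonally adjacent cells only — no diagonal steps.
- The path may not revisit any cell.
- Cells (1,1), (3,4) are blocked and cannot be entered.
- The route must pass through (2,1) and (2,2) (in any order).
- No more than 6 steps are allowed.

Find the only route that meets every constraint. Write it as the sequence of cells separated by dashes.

(2,4) - (2,3) - (2,2) - (2,1) - (3,1) - (3,2) - (3,3)

Any route must reach (2,1) and (2,2) and still end at (3,3) within 6 moves, so the order of the required stops is forced.
Route from (2,4): left 3 to (2,1), down 1 to (3,1), right 2 to (3,3) — 6 moves in all.
Check: all required cells visited; 6 ≤ 6 moves.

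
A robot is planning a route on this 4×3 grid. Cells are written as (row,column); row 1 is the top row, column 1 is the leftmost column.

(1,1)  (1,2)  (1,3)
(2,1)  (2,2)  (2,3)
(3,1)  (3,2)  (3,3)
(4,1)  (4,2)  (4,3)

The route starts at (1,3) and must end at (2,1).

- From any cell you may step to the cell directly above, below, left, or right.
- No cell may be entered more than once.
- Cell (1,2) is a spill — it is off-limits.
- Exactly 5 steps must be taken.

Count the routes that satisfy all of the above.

Need simple routes of exactly 5 moves from (1,3) to (2,1) (Manhattan distance 3, so 1 moves are spent on a detour and 1 undoing it).
Enumerating: (1,3) (2,3) (3,3) (3,2) (2,2) (2,1) | (1,3) (2,3) (3,3) (3,2) (3,1) (2,1) | (1,3) (2,3) (2,2) (3,2) (3,1) (2,1).
That gives 3 routes.

3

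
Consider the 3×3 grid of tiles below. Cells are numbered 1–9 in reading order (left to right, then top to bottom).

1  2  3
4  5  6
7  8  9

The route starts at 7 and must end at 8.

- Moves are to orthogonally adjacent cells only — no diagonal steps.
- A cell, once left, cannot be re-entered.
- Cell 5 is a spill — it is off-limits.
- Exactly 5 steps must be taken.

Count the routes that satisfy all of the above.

0

Need simple routes of exactly 5 moves from 7 to 8 (Manhattan distance 1, so 2 moves are spent on a detour and 2 undoing it).
No route satisfies every constraint, so the count is 0.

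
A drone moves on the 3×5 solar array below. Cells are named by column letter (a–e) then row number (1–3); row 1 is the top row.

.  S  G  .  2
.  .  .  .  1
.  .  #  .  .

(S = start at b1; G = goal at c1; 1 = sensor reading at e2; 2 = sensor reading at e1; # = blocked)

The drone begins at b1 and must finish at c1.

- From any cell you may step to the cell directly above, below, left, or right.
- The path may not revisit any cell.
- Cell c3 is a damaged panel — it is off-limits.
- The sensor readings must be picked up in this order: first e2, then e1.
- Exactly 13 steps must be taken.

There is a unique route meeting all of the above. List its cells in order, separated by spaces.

The waypoints must appear in the order e2, e1, with no cell reused.
Route from b1: left to a1, 2× down (reaching a3), right to b3, up to b2, 2× right (reaching d2), down to d3, right to e3, 2× up (reaching e1), 2× left (reaching c1) — 13 moves in all.
Check: order respected (1 at step 10, 2 at step 11); 13 moves as required.

b1 a1 a2 a3 b3 b2 c2 d2 d3 e3 e2 e1 d1 c1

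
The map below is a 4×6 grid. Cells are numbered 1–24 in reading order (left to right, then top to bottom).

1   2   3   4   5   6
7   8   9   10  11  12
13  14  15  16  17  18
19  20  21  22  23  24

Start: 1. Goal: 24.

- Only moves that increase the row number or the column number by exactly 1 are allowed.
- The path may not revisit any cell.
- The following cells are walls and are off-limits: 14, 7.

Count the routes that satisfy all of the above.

A right/down-only route from 1 to 24 makes exactly 3 down-moves and 5 right-moves in some order.
With no other constraints that would be C(8,3) = 56 routes.
Subtract routes through each blocked cell (inclusion–exclusion for overlaps): − through 7: 21 − through 14: 15 + through 7&14: 10 → 30.
That gives 30 routes.

30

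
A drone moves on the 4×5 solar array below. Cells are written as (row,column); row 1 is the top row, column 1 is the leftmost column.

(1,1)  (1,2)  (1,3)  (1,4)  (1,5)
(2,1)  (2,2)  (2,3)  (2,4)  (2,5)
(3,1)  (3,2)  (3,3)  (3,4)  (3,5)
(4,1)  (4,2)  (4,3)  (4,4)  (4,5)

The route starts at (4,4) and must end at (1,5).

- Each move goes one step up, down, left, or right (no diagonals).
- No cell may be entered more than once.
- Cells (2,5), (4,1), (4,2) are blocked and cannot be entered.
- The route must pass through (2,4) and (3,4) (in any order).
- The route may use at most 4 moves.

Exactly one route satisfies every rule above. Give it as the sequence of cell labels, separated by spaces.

(4,4) (3,4) (2,4) (1,4) (1,5)

Any route must reach (2,4) and (3,4) and still end at (1,5) within 4 moves, so the order of the required stops is forced.
Route from (4,4): 3× up (reaching (1,4)), right to (1,5) — 4 moves in all.
Check: all required cells visited; 4 ≤ 4 moves.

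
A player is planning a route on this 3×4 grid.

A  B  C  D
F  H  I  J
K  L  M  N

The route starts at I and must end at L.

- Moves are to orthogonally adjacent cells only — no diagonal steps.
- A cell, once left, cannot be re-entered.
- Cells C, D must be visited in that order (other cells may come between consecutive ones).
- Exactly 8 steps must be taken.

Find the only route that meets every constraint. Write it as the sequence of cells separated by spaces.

I H B C D J N M L

The waypoints must appear in the order C, D, with no cell reused.
Route from I: left to H, up to B, 2× right (reaching D), 2× down (reaching N), 2× left (reaching L) — 8 moves in all.
Check: order respected (C at step 3, D at step 4); 8 moves as required.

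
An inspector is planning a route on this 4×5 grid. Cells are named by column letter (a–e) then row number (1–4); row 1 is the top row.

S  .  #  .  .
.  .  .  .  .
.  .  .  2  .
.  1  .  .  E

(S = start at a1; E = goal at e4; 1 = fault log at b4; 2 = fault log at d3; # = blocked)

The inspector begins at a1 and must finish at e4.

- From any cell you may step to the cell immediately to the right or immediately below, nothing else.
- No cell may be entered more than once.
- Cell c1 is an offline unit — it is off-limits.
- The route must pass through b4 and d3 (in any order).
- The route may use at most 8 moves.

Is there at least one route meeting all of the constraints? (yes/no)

no

b4 is below but to the left of d3: going d3 → b4 would need a leftward move and b4 → d3 an upward move, so no right/down-only route can visit both required cells.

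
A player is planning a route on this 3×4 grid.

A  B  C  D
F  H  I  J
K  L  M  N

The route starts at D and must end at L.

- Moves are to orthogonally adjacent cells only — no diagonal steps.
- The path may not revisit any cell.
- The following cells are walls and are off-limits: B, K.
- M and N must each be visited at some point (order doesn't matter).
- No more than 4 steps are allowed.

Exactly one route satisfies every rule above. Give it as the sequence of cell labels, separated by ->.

D -> J -> N -> M -> L

Any route must reach M and N and still end at L within 4 moves, so the order of the required stops is forced.
Route from D: 2× down (reaching N), 2× left (reaching L) — 4 moves in all.
Check: all required cells visited; 4 ≤ 4 moves.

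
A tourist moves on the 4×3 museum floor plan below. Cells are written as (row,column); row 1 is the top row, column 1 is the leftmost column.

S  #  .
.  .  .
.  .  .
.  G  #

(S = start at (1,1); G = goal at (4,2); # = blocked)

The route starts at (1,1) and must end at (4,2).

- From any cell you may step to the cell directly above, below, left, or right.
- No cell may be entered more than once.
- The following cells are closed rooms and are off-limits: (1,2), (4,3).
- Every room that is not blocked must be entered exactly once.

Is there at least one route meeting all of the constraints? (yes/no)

no

Cell (1,3) has only one open neighbour but is neither the start nor the goal, so a Hamiltonian route would have to both enter and leave it through the same neighbour — impossible without revisiting.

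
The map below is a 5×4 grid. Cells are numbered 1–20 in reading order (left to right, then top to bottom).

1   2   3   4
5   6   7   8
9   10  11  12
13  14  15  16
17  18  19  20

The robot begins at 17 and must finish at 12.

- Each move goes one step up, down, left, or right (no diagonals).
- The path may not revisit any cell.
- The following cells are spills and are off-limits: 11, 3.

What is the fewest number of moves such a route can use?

5

The Manhattan distance from 17 to 12 is |5−3| + |1−4| = 5, so at least 5 moves are needed.
A route of 5 moves achieves this: 17 → 13 → 14 → 15 → 16 → 12.
Since 5 matches the lower bound, it is optimal.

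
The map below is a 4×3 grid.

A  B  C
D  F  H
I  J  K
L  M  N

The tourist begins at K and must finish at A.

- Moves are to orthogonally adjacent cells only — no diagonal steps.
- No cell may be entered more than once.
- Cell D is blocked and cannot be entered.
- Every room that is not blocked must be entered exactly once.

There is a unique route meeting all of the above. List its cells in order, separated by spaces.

K N M L I J F H C B A

Need to visit all 11 open cells exactly once, starting at K and ending at A.
Cell N has only two open neighbours (K and M), so the path must pass straight through it: one of those is the cell it's entered from and the other is where it exits.
Route from K: down to N, 2× left (reaching L), up to I, right to J, up to F, right to H, up to C, 2× left (reaching A) — 10 moves in all.
Check: all 11 open cells covered.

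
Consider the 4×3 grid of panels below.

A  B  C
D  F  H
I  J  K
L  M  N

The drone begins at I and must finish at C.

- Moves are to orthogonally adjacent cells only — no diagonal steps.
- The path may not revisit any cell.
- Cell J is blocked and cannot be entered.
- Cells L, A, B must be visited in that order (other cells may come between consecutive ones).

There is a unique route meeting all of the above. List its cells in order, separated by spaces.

I L M N K H F D A B C

The waypoints must appear in the order L, A, B, with no cell reused.
Route from I: down to L, 2× right (reaching N), 2× up (reaching H), 2× left (reaching D), up to A, 2× right (reaching C) — 10 moves in all.
Check: order respected (L at step 1, A at step 8, B at step 9).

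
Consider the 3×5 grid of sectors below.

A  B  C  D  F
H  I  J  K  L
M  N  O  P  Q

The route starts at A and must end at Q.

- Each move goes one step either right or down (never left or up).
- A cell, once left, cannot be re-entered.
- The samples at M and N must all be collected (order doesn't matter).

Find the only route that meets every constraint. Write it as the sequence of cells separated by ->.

Moves only go right or down, so the column and row indices never decrease.
Route from A: down 2 to M, right 4 to Q — 6 moves in all.
Check: all required cells visited.

A -> H -> M -> N -> O -> P -> Q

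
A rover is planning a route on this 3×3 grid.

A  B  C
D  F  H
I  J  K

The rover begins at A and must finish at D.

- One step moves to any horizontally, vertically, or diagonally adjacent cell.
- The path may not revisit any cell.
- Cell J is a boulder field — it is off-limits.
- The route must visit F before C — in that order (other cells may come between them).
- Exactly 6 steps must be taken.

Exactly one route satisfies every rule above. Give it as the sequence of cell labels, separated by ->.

A -> F -> K -> H -> C -> B -> D

The waypoints must appear in the order F, C, with no cell reused.
Route from A: down-right 2 to K, up 2 to C, left 1 to B, down-left 1 to D — 6 moves in all.
Check: order respected (F at step 1, C at step 4); 6 moves as required.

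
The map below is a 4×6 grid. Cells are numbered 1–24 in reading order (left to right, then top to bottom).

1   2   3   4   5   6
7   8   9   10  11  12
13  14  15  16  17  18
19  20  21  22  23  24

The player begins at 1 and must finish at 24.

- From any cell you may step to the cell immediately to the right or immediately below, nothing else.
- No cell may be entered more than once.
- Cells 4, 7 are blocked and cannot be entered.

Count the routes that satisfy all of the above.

25

A right/down-only route from 1 to 24 makes exactly 3 down-moves and 5 right-moves in some order.
With no other constraints that would be C(8,3) = 56 routes.
Subtract routes through each blocked cell (inclusion–exclusion for overlaps): − through 4: 10 − through 7: 21 → 25.
That gives 25 routes.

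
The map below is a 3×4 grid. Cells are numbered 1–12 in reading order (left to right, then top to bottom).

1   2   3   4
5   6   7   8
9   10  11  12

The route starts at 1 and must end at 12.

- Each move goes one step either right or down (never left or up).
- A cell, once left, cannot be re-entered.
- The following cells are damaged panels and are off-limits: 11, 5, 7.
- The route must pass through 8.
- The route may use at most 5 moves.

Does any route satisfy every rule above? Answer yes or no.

One route that works: 1 → 2 → 3 → 4 → 8 → 12.

yes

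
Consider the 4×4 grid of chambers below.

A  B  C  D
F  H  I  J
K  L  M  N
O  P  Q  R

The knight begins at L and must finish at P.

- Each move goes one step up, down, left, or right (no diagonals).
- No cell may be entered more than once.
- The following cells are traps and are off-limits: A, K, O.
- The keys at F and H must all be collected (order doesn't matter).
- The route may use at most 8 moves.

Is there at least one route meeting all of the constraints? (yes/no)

F must be visited but has only one open neighbour (H), and it is neither the start nor the goal — the route would have to enter and leave through H, re-entering it.

no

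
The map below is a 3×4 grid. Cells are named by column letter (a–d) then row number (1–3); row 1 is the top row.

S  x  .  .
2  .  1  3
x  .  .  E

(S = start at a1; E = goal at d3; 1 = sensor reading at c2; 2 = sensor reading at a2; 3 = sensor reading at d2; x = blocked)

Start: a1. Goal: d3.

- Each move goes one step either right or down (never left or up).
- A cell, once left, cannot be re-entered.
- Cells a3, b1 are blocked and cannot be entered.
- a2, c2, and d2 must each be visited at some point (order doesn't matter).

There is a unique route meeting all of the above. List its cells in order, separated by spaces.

a1 a2 b2 c2 d2 d3

Moves only go right or down, so the column and row indices never decrease.
Route from a1: down to a2, 3× right (reaching d2), down to d3 — 5 moves in all.
Check: all required cells visited.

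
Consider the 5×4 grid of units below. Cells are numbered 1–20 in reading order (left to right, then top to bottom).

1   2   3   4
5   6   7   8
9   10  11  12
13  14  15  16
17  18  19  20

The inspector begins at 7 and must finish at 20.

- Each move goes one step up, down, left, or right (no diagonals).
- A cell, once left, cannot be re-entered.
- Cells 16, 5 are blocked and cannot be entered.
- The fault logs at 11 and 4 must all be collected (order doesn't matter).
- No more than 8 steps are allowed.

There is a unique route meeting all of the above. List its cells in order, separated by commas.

7, 3, 4, 8, 12, 11, 15, 19, 20

Any route must reach 11 and 4 and still end at 20 within 8 moves, so the order of the required stops is forced.
Route from 7: up 1 to 3, right 1 to 4, down 2 to 12, left 1 to 11, down 2 to 19, right 1 to 20 — 8 moves in all.
Check: all required cells visited; 8 ≤ 8 moves.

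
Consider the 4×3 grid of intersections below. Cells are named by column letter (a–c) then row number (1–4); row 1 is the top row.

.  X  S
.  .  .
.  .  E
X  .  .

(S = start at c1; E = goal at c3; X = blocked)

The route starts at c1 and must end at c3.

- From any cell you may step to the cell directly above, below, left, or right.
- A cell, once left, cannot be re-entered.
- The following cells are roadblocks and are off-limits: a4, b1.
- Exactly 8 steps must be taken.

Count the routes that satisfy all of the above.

Need simple routes of exactly 8 moves from c1 to c3 (Manhattan distance 2, so 3 moves are spent on a detour and 3 undoing it).
Enumerating: c1 c2 b2 a2 a3 b3 b4 c4 c3.
That gives 1 route.

1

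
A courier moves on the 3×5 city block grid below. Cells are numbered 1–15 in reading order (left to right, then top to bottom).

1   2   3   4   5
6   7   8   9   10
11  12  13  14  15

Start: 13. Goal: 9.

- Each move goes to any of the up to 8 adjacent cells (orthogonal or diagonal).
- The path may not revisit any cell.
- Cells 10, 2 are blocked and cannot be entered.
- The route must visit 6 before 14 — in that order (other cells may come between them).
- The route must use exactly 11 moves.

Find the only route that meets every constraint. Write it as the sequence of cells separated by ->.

13 -> 12 -> 11 -> 6 -> 1 -> 7 -> 3 -> 4 -> 8 -> 14 -> 15 -> 9

The waypoints must appear in the order 6, 14, with no cell reused.
Route from 13: left 2 to 11, up 2 to 1, down-right 1 to 7, up-right 1 to 3, right 1 to 4, down-left 1 to 8, down-right 1 to 14, right 1 to 15, up-left 1 to 9 — 11 moves in all.
Check: order respected (6 at step 3, 14 at step 9); 11 moves as required.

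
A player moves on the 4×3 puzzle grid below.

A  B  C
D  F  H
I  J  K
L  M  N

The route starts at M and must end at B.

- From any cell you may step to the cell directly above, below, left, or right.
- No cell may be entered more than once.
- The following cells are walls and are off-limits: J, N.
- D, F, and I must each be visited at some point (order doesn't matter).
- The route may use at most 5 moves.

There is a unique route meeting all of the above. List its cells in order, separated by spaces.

The budget equals the shortest possible length, so every move has to be on a shortest route through the required cells.
Route from M: left 1 to L, up 2 to D, right 1 to F, up 1 to B — 5 moves in all.
Check: all required cells visited; 5 ≤ 5 moves.

M L I D F B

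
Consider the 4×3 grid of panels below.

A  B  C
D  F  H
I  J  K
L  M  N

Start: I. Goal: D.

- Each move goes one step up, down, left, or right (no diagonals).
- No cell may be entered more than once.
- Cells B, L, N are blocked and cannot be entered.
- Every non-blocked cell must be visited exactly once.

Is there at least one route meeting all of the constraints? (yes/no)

Cell A has only one open neighbour but is neither the start nor the goal, so a Hamiltonian route would have to both enter and leave it through the same neighbour — impossible without revisiting.

no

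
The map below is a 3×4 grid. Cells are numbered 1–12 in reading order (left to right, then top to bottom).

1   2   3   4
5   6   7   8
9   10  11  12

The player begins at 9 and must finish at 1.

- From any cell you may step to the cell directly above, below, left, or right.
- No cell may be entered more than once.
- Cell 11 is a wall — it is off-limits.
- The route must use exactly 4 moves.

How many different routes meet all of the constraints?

Need simple routes of exactly 4 moves from 9 to 1 (Manhattan distance 2, so 1 moves are spent on a detour and 1 undoing it).
Enumerating: 9 5 6 2 1 | 9 10 6 2 1 | 9 10 6 5 1.
That gives 3 routes.

3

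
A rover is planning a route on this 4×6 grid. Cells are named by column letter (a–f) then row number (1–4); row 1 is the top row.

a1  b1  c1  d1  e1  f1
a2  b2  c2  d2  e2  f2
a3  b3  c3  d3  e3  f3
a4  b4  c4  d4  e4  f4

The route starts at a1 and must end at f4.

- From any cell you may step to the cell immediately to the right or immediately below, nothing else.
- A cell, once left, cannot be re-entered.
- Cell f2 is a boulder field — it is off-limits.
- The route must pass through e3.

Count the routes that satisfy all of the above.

A right/down-only route from a1 to f4 makes exactly 3 down-moves and 5 right-moves in some order.
With no other constraints that would be C(8,3) = 56 routes.
Split at e3 and multiply the segment counts (each segment already excludes blocked cells): a1→e3: 15; e3→f4: 2; product = 30.
That gives 30 routes.

30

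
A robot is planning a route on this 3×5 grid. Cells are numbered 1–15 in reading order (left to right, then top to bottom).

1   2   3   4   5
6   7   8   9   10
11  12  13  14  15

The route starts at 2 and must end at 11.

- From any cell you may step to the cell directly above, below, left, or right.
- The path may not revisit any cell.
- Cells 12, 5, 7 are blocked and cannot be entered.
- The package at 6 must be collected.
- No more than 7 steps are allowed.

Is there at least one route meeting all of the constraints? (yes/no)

yes

One route that works: 2 → 1 → 6 → 11.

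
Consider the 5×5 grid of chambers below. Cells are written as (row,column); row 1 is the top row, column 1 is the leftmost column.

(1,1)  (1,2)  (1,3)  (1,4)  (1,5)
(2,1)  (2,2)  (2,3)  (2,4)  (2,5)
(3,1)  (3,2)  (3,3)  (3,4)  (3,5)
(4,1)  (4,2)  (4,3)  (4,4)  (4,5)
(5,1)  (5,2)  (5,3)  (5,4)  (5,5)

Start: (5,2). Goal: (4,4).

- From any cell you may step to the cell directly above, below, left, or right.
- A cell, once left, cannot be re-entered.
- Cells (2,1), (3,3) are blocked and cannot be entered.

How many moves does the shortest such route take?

3

The Manhattan distance from (5,2) to (4,4) is |5−4| + |2−4| = 3, so at least 3 moves are needed.
A route of 3 moves achieves this: (5,2) → (4,2) → (4,3) → (4,4).
Since 3 matches the lower bound, it is optimal.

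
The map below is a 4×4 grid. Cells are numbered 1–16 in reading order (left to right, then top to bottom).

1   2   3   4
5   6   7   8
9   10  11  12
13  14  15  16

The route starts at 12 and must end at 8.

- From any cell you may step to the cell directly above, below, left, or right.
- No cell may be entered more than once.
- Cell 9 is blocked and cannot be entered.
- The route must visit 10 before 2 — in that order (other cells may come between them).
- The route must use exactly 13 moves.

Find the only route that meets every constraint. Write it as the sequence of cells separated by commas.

12, 16, 15, 14, 10, 11, 7, 6, 5, 1, 2, 3, 4, 8

The waypoints must appear in the order 10, 2, with no cell reused.
Route from 12: down 1 to 16, left 2 to 14, up 1 to 10, right 1 to 11, up 1 to 7, left 2 to 5, up 1 to 1, right 3 to 4, down 1 to 8 — 13 moves in all.
Check: order respected (10 at step 4, 2 at step 10); 13 moves as required.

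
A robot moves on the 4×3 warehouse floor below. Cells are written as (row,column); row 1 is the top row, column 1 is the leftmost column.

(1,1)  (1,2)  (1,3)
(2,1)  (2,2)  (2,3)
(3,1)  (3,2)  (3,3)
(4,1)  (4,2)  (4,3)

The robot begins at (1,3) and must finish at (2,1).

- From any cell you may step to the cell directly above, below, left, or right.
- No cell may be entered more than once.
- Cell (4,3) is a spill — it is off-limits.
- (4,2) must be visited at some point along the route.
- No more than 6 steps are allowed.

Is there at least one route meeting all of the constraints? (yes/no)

Even ignoring the no-revisit rule, getting from (1,3) to (2,1) via (4,2) needs at least 4 + 3 = 7 moves (Manhattan distance per leg), which exceeds the 6-move limit.

no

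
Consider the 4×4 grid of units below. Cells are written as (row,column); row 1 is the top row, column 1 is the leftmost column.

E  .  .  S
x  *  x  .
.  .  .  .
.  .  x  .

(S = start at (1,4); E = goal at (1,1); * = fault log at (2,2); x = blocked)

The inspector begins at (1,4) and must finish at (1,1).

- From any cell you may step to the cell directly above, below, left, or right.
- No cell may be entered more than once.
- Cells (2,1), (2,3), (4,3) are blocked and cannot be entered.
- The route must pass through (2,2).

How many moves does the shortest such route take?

7

Any route passes through (2,2) somewhere between (1,4) and (1,1). Summing Manhattan distances along the two legs ((1,4) → (2,2) → (1,1)) gives a lower bound of 3 + 2 = 5 moves.
The shortest route satisfying every rule uses 7 moves: (1,4) → (2,4) → (3,4) → (3,3) → (3,2) → (2,2) → (1,2) → (1,1).
The bound of 5 isn't tight here; checking systematically, no route of length 5 through 6 satisfies every constraint, so 7 is the minimum.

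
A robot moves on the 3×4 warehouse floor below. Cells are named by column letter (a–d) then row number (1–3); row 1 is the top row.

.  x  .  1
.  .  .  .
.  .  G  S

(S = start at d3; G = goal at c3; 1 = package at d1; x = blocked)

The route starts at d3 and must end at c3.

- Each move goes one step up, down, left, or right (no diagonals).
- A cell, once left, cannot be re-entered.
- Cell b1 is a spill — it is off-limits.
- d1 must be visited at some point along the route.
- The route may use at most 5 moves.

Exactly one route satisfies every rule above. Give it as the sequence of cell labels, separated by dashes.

The 5-move cap with required stops at d1 leaves no slack for detours.
Route from d3: up 2 to d1, left 1 to c1, down 2 to c3 — 5 moves in all.
Check: all required cells visited; 5 ≤ 5 moves.

d3 - d2 - d1 - c1 - c2 - c3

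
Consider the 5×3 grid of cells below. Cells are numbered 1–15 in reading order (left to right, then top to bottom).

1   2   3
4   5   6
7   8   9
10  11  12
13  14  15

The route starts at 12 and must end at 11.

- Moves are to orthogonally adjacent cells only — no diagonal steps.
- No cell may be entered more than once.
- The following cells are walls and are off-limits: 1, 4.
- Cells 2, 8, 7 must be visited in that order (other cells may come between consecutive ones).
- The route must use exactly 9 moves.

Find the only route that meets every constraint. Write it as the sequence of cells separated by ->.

12 -> 9 -> 6 -> 3 -> 2 -> 5 -> 8 -> 7 -> 10 -> 11

The waypoints must appear in the order 2, 8, 7, with no cell reused.
Route from 12: up 3 to 3, left 1 to 2, down 2 to 8, left 1 to 7, down 1 to 10, right 1 to 11 — 9 moves in all.
Check: order respected (2 at step 4, 8 at step 6, 7 at step 7); 9 moves as required.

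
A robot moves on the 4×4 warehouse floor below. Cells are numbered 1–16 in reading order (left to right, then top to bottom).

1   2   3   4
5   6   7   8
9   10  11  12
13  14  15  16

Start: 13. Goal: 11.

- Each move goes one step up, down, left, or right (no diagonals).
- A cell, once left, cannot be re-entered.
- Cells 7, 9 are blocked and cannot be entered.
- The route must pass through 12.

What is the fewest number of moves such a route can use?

5

Any route passes through 12 somewhere between 13 and 11. Summing Manhattan distances along the two legs (13 → 12 → 11) gives a lower bound of 4 + 1 = 5 moves.
A route of 5 moves achieves this: 13 → 14 → 15 → 16 → 12 → 11.
Since 5 matches the lower bound, it is optimal.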